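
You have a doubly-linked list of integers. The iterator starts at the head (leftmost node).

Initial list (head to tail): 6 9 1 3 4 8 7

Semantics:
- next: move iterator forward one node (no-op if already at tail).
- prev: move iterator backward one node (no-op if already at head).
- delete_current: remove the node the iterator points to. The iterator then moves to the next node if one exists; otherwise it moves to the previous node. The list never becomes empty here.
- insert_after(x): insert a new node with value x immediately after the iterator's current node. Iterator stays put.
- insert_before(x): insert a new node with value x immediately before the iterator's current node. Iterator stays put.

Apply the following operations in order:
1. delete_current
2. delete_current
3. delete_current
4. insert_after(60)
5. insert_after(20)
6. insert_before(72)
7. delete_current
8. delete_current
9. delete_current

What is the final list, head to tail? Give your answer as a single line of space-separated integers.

Answer: 72 4 8 7

Derivation:
After 1 (delete_current): list=[9, 1, 3, 4, 8, 7] cursor@9
After 2 (delete_current): list=[1, 3, 4, 8, 7] cursor@1
After 3 (delete_current): list=[3, 4, 8, 7] cursor@3
After 4 (insert_after(60)): list=[3, 60, 4, 8, 7] cursor@3
After 5 (insert_after(20)): list=[3, 20, 60, 4, 8, 7] cursor@3
After 6 (insert_before(72)): list=[72, 3, 20, 60, 4, 8, 7] cursor@3
After 7 (delete_current): list=[72, 20, 60, 4, 8, 7] cursor@20
After 8 (delete_current): list=[72, 60, 4, 8, 7] cursor@60
After 9 (delete_current): list=[72, 4, 8, 7] cursor@4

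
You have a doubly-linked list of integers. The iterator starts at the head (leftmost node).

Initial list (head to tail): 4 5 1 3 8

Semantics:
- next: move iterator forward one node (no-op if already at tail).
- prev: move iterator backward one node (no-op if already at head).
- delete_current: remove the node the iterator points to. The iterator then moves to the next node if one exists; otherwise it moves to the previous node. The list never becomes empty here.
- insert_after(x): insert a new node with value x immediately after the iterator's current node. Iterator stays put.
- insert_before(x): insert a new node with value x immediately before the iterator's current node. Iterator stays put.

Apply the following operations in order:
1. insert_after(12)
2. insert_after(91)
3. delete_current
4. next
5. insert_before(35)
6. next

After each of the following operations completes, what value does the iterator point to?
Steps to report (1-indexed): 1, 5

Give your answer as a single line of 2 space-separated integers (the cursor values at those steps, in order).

After 1 (insert_after(12)): list=[4, 12, 5, 1, 3, 8] cursor@4
After 2 (insert_after(91)): list=[4, 91, 12, 5, 1, 3, 8] cursor@4
After 3 (delete_current): list=[91, 12, 5, 1, 3, 8] cursor@91
After 4 (next): list=[91, 12, 5, 1, 3, 8] cursor@12
After 5 (insert_before(35)): list=[91, 35, 12, 5, 1, 3, 8] cursor@12
After 6 (next): list=[91, 35, 12, 5, 1, 3, 8] cursor@5

Answer: 4 12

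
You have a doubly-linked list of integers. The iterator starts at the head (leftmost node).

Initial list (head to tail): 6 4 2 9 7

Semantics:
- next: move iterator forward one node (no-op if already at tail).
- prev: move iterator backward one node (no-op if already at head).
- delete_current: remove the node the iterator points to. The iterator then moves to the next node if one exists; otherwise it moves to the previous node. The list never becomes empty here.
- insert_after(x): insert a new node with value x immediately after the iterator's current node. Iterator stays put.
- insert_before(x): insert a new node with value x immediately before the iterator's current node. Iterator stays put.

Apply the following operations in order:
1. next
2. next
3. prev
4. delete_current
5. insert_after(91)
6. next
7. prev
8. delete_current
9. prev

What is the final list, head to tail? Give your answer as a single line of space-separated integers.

Answer: 6 91 9 7

Derivation:
After 1 (next): list=[6, 4, 2, 9, 7] cursor@4
After 2 (next): list=[6, 4, 2, 9, 7] cursor@2
After 3 (prev): list=[6, 4, 2, 9, 7] cursor@4
After 4 (delete_current): list=[6, 2, 9, 7] cursor@2
After 5 (insert_after(91)): list=[6, 2, 91, 9, 7] cursor@2
After 6 (next): list=[6, 2, 91, 9, 7] cursor@91
After 7 (prev): list=[6, 2, 91, 9, 7] cursor@2
After 8 (delete_current): list=[6, 91, 9, 7] cursor@91
After 9 (prev): list=[6, 91, 9, 7] cursor@6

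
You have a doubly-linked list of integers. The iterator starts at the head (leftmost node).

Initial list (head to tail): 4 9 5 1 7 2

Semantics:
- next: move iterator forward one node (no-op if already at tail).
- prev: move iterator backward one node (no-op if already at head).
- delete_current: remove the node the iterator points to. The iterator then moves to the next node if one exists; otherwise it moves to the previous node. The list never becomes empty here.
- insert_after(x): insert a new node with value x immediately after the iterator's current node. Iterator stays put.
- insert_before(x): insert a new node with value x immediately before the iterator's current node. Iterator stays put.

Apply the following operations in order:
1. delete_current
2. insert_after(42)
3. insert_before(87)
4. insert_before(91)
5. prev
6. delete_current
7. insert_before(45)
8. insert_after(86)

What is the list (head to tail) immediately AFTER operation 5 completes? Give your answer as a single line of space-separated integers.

Answer: 87 91 9 42 5 1 7 2

Derivation:
After 1 (delete_current): list=[9, 5, 1, 7, 2] cursor@9
After 2 (insert_after(42)): list=[9, 42, 5, 1, 7, 2] cursor@9
After 3 (insert_before(87)): list=[87, 9, 42, 5, 1, 7, 2] cursor@9
After 4 (insert_before(91)): list=[87, 91, 9, 42, 5, 1, 7, 2] cursor@9
After 5 (prev): list=[87, 91, 9, 42, 5, 1, 7, 2] cursor@91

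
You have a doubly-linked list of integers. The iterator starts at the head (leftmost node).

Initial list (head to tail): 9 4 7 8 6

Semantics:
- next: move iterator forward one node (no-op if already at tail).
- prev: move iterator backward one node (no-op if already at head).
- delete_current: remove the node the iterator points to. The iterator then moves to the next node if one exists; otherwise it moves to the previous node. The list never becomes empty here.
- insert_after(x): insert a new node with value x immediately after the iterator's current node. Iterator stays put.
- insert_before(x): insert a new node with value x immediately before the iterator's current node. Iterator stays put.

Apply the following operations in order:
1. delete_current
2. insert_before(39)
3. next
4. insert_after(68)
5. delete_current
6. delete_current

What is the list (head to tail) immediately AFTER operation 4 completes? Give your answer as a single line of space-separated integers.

After 1 (delete_current): list=[4, 7, 8, 6] cursor@4
After 2 (insert_before(39)): list=[39, 4, 7, 8, 6] cursor@4
After 3 (next): list=[39, 4, 7, 8, 6] cursor@7
After 4 (insert_after(68)): list=[39, 4, 7, 68, 8, 6] cursor@7

Answer: 39 4 7 68 8 6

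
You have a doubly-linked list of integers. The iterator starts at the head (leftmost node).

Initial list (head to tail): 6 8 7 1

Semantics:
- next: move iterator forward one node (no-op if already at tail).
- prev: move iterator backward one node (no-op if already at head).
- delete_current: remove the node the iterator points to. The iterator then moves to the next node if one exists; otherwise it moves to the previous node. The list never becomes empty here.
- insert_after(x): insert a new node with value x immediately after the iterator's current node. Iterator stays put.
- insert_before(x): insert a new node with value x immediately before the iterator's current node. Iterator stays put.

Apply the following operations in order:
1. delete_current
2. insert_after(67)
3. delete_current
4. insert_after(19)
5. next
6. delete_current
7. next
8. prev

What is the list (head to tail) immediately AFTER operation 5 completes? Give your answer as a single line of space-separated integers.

After 1 (delete_current): list=[8, 7, 1] cursor@8
After 2 (insert_after(67)): list=[8, 67, 7, 1] cursor@8
After 3 (delete_current): list=[67, 7, 1] cursor@67
After 4 (insert_after(19)): list=[67, 19, 7, 1] cursor@67
After 5 (next): list=[67, 19, 7, 1] cursor@19

Answer: 67 19 7 1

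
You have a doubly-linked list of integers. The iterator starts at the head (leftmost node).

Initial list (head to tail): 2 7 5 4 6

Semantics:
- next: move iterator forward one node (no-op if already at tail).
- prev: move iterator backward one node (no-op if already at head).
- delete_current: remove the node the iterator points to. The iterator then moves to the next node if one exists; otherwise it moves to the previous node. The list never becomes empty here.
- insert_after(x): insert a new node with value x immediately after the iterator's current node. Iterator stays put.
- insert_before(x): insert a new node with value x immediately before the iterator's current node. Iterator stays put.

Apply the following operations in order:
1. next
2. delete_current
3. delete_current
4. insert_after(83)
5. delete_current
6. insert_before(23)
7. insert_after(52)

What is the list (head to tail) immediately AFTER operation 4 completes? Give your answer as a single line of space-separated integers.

After 1 (next): list=[2, 7, 5, 4, 6] cursor@7
After 2 (delete_current): list=[2, 5, 4, 6] cursor@5
After 3 (delete_current): list=[2, 4, 6] cursor@4
After 4 (insert_after(83)): list=[2, 4, 83, 6] cursor@4

Answer: 2 4 83 6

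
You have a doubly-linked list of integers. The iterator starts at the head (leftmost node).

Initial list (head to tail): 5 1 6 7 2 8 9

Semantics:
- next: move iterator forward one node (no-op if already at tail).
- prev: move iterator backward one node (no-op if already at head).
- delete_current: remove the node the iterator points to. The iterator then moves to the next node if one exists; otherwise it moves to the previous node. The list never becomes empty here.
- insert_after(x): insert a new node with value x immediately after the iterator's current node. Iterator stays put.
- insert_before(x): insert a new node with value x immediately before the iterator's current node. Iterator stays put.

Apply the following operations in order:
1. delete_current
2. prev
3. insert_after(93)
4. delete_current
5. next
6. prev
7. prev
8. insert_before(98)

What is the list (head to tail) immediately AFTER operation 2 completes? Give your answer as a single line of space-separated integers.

Answer: 1 6 7 2 8 9

Derivation:
After 1 (delete_current): list=[1, 6, 7, 2, 8, 9] cursor@1
After 2 (prev): list=[1, 6, 7, 2, 8, 9] cursor@1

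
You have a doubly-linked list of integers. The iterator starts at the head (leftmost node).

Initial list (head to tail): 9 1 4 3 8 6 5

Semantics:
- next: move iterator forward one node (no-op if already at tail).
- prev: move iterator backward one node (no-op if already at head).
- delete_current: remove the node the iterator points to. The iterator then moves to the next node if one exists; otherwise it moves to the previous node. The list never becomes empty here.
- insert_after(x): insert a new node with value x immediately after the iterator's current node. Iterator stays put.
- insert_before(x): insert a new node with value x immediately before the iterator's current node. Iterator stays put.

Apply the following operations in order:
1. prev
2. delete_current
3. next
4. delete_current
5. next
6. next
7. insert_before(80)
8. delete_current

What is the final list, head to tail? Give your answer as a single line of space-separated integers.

Answer: 1 3 8 80 5

Derivation:
After 1 (prev): list=[9, 1, 4, 3, 8, 6, 5] cursor@9
After 2 (delete_current): list=[1, 4, 3, 8, 6, 5] cursor@1
After 3 (next): list=[1, 4, 3, 8, 6, 5] cursor@4
After 4 (delete_current): list=[1, 3, 8, 6, 5] cursor@3
After 5 (next): list=[1, 3, 8, 6, 5] cursor@8
After 6 (next): list=[1, 3, 8, 6, 5] cursor@6
After 7 (insert_before(80)): list=[1, 3, 8, 80, 6, 5] cursor@6
After 8 (delete_current): list=[1, 3, 8, 80, 5] cursor@5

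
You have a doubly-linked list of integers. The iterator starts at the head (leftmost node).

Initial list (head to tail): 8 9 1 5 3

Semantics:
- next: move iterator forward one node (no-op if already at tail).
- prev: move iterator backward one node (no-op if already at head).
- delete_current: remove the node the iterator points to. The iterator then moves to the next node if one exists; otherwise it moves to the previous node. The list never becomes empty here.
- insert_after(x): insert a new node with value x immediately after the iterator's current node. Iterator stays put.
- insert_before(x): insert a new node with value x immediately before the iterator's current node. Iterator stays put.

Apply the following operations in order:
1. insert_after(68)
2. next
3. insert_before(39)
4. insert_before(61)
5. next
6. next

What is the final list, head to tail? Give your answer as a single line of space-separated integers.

After 1 (insert_after(68)): list=[8, 68, 9, 1, 5, 3] cursor@8
After 2 (next): list=[8, 68, 9, 1, 5, 3] cursor@68
After 3 (insert_before(39)): list=[8, 39, 68, 9, 1, 5, 3] cursor@68
After 4 (insert_before(61)): list=[8, 39, 61, 68, 9, 1, 5, 3] cursor@68
After 5 (next): list=[8, 39, 61, 68, 9, 1, 5, 3] cursor@9
After 6 (next): list=[8, 39, 61, 68, 9, 1, 5, 3] cursor@1

Answer: 8 39 61 68 9 1 5 3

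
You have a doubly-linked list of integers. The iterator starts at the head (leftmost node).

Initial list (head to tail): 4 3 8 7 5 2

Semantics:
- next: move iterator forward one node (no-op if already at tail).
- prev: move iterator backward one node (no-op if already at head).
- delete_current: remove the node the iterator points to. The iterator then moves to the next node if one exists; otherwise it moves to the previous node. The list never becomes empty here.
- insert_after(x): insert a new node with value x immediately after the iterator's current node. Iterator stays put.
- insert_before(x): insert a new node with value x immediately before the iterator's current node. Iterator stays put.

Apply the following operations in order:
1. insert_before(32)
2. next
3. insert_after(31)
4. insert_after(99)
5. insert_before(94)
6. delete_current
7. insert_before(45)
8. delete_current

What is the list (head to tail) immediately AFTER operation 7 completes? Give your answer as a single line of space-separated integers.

Answer: 32 4 94 45 99 31 8 7 5 2

Derivation:
After 1 (insert_before(32)): list=[32, 4, 3, 8, 7, 5, 2] cursor@4
After 2 (next): list=[32, 4, 3, 8, 7, 5, 2] cursor@3
After 3 (insert_after(31)): list=[32, 4, 3, 31, 8, 7, 5, 2] cursor@3
After 4 (insert_after(99)): list=[32, 4, 3, 99, 31, 8, 7, 5, 2] cursor@3
After 5 (insert_before(94)): list=[32, 4, 94, 3, 99, 31, 8, 7, 5, 2] cursor@3
After 6 (delete_current): list=[32, 4, 94, 99, 31, 8, 7, 5, 2] cursor@99
After 7 (insert_before(45)): list=[32, 4, 94, 45, 99, 31, 8, 7, 5, 2] cursor@99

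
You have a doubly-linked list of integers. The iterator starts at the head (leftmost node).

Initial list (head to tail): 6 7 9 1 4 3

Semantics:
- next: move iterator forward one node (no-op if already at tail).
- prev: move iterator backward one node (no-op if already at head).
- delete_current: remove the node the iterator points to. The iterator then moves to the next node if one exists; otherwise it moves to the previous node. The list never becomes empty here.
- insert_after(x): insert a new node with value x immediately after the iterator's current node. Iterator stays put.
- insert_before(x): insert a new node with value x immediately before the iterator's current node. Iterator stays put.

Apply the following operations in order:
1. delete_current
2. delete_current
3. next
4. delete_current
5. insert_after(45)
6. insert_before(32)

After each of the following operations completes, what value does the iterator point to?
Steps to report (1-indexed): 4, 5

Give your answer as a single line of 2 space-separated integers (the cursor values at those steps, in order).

After 1 (delete_current): list=[7, 9, 1, 4, 3] cursor@7
After 2 (delete_current): list=[9, 1, 4, 3] cursor@9
After 3 (next): list=[9, 1, 4, 3] cursor@1
After 4 (delete_current): list=[9, 4, 3] cursor@4
After 5 (insert_after(45)): list=[9, 4, 45, 3] cursor@4
After 6 (insert_before(32)): list=[9, 32, 4, 45, 3] cursor@4

Answer: 4 4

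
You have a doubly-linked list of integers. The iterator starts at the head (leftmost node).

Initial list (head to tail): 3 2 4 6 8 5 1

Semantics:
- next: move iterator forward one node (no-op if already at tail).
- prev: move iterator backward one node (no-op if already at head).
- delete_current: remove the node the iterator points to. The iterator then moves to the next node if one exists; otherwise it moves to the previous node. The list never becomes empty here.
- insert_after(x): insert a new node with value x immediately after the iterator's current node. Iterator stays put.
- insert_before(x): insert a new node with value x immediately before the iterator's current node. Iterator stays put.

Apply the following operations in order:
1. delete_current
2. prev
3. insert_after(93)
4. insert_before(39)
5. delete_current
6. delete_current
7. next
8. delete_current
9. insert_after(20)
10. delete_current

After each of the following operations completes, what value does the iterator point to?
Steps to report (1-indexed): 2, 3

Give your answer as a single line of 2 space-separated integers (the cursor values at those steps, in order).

Answer: 2 2

Derivation:
After 1 (delete_current): list=[2, 4, 6, 8, 5, 1] cursor@2
After 2 (prev): list=[2, 4, 6, 8, 5, 1] cursor@2
After 3 (insert_after(93)): list=[2, 93, 4, 6, 8, 5, 1] cursor@2
After 4 (insert_before(39)): list=[39, 2, 93, 4, 6, 8, 5, 1] cursor@2
After 5 (delete_current): list=[39, 93, 4, 6, 8, 5, 1] cursor@93
After 6 (delete_current): list=[39, 4, 6, 8, 5, 1] cursor@4
After 7 (next): list=[39, 4, 6, 8, 5, 1] cursor@6
After 8 (delete_current): list=[39, 4, 8, 5, 1] cursor@8
After 9 (insert_after(20)): list=[39, 4, 8, 20, 5, 1] cursor@8
After 10 (delete_current): list=[39, 4, 20, 5, 1] cursor@20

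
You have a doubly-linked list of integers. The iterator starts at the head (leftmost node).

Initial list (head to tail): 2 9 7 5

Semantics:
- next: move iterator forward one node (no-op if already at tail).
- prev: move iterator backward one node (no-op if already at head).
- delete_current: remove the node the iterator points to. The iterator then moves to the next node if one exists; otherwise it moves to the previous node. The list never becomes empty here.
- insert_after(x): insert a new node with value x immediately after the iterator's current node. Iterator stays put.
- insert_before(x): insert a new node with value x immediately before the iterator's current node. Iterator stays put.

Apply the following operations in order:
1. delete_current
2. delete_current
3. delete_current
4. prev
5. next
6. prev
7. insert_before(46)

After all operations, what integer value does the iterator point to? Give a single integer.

After 1 (delete_current): list=[9, 7, 5] cursor@9
After 2 (delete_current): list=[7, 5] cursor@7
After 3 (delete_current): list=[5] cursor@5
After 4 (prev): list=[5] cursor@5
After 5 (next): list=[5] cursor@5
After 6 (prev): list=[5] cursor@5
After 7 (insert_before(46)): list=[46, 5] cursor@5

Answer: 5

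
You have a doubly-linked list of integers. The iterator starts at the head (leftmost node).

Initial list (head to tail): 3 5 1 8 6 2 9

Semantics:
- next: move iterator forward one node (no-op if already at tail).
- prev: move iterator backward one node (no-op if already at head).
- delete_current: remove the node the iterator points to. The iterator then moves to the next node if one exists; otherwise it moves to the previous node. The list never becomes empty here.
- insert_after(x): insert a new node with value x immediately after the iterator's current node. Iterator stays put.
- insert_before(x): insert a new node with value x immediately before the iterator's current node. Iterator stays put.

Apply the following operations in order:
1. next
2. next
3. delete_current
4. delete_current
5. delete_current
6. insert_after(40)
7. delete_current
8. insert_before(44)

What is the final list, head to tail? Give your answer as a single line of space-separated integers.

After 1 (next): list=[3, 5, 1, 8, 6, 2, 9] cursor@5
After 2 (next): list=[3, 5, 1, 8, 6, 2, 9] cursor@1
After 3 (delete_current): list=[3, 5, 8, 6, 2, 9] cursor@8
After 4 (delete_current): list=[3, 5, 6, 2, 9] cursor@6
After 5 (delete_current): list=[3, 5, 2, 9] cursor@2
After 6 (insert_after(40)): list=[3, 5, 2, 40, 9] cursor@2
After 7 (delete_current): list=[3, 5, 40, 9] cursor@40
After 8 (insert_before(44)): list=[3, 5, 44, 40, 9] cursor@40

Answer: 3 5 44 40 9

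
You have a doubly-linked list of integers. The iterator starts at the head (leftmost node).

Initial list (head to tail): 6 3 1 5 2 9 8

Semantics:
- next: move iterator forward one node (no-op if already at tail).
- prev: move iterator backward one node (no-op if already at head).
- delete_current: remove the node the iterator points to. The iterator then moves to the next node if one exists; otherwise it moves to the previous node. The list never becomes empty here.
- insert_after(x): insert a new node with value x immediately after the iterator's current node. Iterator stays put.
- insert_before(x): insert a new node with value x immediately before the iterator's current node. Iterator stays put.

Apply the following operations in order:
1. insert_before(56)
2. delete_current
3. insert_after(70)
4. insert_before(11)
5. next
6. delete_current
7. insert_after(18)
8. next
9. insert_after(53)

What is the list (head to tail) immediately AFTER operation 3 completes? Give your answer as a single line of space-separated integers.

Answer: 56 3 70 1 5 2 9 8

Derivation:
After 1 (insert_before(56)): list=[56, 6, 3, 1, 5, 2, 9, 8] cursor@6
After 2 (delete_current): list=[56, 3, 1, 5, 2, 9, 8] cursor@3
After 3 (insert_after(70)): list=[56, 3, 70, 1, 5, 2, 9, 8] cursor@3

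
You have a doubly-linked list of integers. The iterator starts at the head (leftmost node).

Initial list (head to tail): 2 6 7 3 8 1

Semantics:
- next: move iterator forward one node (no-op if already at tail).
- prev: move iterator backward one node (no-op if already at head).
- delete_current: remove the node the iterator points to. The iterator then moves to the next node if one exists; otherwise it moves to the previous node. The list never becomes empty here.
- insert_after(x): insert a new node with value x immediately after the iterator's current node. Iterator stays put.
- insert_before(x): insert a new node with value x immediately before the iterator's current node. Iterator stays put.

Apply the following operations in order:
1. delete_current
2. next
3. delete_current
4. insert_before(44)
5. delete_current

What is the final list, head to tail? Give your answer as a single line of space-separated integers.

After 1 (delete_current): list=[6, 7, 3, 8, 1] cursor@6
After 2 (next): list=[6, 7, 3, 8, 1] cursor@7
After 3 (delete_current): list=[6, 3, 8, 1] cursor@3
After 4 (insert_before(44)): list=[6, 44, 3, 8, 1] cursor@3
After 5 (delete_current): list=[6, 44, 8, 1] cursor@8

Answer: 6 44 8 1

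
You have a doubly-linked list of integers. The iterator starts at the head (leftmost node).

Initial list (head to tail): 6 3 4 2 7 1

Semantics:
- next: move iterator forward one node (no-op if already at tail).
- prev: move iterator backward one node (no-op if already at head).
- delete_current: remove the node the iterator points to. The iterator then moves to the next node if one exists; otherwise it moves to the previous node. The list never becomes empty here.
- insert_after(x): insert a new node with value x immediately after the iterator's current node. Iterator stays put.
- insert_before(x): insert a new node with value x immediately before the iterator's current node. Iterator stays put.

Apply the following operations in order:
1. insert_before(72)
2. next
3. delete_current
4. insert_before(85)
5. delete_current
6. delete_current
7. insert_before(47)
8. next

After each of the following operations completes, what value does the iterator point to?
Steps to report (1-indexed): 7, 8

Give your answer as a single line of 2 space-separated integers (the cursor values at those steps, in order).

Answer: 7 1

Derivation:
After 1 (insert_before(72)): list=[72, 6, 3, 4, 2, 7, 1] cursor@6
After 2 (next): list=[72, 6, 3, 4, 2, 7, 1] cursor@3
After 3 (delete_current): list=[72, 6, 4, 2, 7, 1] cursor@4
After 4 (insert_before(85)): list=[72, 6, 85, 4, 2, 7, 1] cursor@4
After 5 (delete_current): list=[72, 6, 85, 2, 7, 1] cursor@2
After 6 (delete_current): list=[72, 6, 85, 7, 1] cursor@7
After 7 (insert_before(47)): list=[72, 6, 85, 47, 7, 1] cursor@7
After 8 (next): list=[72, 6, 85, 47, 7, 1] cursor@1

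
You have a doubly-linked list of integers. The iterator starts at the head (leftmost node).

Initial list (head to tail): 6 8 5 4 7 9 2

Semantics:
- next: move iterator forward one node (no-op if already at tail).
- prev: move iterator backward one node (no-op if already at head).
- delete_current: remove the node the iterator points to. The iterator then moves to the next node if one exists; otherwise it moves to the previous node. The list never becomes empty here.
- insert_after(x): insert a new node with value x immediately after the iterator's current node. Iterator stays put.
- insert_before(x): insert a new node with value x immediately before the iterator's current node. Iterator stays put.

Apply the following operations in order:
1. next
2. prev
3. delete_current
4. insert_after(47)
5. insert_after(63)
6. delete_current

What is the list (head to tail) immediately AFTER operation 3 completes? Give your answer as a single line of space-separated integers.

Answer: 8 5 4 7 9 2

Derivation:
After 1 (next): list=[6, 8, 5, 4, 7, 9, 2] cursor@8
After 2 (prev): list=[6, 8, 5, 4, 7, 9, 2] cursor@6
After 3 (delete_current): list=[8, 5, 4, 7, 9, 2] cursor@8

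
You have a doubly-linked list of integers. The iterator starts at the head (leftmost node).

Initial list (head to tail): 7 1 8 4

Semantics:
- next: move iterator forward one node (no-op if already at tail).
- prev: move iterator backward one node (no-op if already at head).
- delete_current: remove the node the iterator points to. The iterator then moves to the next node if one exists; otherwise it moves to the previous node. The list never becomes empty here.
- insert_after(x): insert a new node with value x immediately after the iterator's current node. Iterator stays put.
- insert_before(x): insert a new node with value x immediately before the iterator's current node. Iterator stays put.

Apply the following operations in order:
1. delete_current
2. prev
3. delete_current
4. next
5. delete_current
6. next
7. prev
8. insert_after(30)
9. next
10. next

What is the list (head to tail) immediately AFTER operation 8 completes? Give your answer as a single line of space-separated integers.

After 1 (delete_current): list=[1, 8, 4] cursor@1
After 2 (prev): list=[1, 8, 4] cursor@1
After 3 (delete_current): list=[8, 4] cursor@8
After 4 (next): list=[8, 4] cursor@4
After 5 (delete_current): list=[8] cursor@8
After 6 (next): list=[8] cursor@8
After 7 (prev): list=[8] cursor@8
After 8 (insert_after(30)): list=[8, 30] cursor@8

Answer: 8 30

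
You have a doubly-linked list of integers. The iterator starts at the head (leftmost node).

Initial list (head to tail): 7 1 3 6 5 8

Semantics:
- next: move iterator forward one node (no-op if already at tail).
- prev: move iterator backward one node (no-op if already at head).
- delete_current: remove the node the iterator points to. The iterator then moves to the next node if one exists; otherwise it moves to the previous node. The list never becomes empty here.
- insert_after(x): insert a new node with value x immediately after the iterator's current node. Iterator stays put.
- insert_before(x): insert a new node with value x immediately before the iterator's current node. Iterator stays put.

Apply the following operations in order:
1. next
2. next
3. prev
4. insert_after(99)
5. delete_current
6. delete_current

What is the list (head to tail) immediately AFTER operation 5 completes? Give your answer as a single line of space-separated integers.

Answer: 7 99 3 6 5 8

Derivation:
After 1 (next): list=[7, 1, 3, 6, 5, 8] cursor@1
After 2 (next): list=[7, 1, 3, 6, 5, 8] cursor@3
After 3 (prev): list=[7, 1, 3, 6, 5, 8] cursor@1
After 4 (insert_after(99)): list=[7, 1, 99, 3, 6, 5, 8] cursor@1
After 5 (delete_current): list=[7, 99, 3, 6, 5, 8] cursor@99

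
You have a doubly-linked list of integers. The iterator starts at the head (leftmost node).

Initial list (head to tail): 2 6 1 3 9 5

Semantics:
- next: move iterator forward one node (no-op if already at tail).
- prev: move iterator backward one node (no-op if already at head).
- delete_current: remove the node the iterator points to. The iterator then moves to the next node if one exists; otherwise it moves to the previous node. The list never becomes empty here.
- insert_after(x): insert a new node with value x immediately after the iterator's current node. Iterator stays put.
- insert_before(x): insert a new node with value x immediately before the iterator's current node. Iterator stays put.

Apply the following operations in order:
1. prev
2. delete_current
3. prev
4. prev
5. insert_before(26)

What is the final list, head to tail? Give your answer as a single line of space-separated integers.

After 1 (prev): list=[2, 6, 1, 3, 9, 5] cursor@2
After 2 (delete_current): list=[6, 1, 3, 9, 5] cursor@6
After 3 (prev): list=[6, 1, 3, 9, 5] cursor@6
After 4 (prev): list=[6, 1, 3, 9, 5] cursor@6
After 5 (insert_before(26)): list=[26, 6, 1, 3, 9, 5] cursor@6

Answer: 26 6 1 3 9 5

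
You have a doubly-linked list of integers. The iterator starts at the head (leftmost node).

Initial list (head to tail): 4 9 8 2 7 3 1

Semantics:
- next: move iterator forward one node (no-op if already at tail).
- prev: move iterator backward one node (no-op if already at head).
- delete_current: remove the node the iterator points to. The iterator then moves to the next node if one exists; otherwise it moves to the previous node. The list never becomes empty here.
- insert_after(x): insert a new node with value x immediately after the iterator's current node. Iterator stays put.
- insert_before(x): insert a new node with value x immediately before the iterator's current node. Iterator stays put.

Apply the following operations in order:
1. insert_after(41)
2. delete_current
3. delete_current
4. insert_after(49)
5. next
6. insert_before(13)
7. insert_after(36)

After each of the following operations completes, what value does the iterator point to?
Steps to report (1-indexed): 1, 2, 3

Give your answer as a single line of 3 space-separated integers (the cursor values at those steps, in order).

After 1 (insert_after(41)): list=[4, 41, 9, 8, 2, 7, 3, 1] cursor@4
After 2 (delete_current): list=[41, 9, 8, 2, 7, 3, 1] cursor@41
After 3 (delete_current): list=[9, 8, 2, 7, 3, 1] cursor@9
After 4 (insert_after(49)): list=[9, 49, 8, 2, 7, 3, 1] cursor@9
After 5 (next): list=[9, 49, 8, 2, 7, 3, 1] cursor@49
After 6 (insert_before(13)): list=[9, 13, 49, 8, 2, 7, 3, 1] cursor@49
After 7 (insert_after(36)): list=[9, 13, 49, 36, 8, 2, 7, 3, 1] cursor@49

Answer: 4 41 9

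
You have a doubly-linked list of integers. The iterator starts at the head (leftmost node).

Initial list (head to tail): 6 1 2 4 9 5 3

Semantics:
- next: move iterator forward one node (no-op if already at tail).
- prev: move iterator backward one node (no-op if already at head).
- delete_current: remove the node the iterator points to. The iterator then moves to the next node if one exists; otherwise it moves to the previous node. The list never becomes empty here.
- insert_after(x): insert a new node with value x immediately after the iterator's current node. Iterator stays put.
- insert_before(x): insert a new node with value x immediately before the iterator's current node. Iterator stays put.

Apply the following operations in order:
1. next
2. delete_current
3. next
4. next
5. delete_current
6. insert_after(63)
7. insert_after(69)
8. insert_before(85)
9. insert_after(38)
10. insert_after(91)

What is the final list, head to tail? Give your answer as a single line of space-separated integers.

Answer: 6 2 4 85 5 91 38 69 63 3

Derivation:
After 1 (next): list=[6, 1, 2, 4, 9, 5, 3] cursor@1
After 2 (delete_current): list=[6, 2, 4, 9, 5, 3] cursor@2
After 3 (next): list=[6, 2, 4, 9, 5, 3] cursor@4
After 4 (next): list=[6, 2, 4, 9, 5, 3] cursor@9
After 5 (delete_current): list=[6, 2, 4, 5, 3] cursor@5
After 6 (insert_after(63)): list=[6, 2, 4, 5, 63, 3] cursor@5
After 7 (insert_after(69)): list=[6, 2, 4, 5, 69, 63, 3] cursor@5
After 8 (insert_before(85)): list=[6, 2, 4, 85, 5, 69, 63, 3] cursor@5
After 9 (insert_after(38)): list=[6, 2, 4, 85, 5, 38, 69, 63, 3] cursor@5
After 10 (insert_after(91)): list=[6, 2, 4, 85, 5, 91, 38, 69, 63, 3] cursor@5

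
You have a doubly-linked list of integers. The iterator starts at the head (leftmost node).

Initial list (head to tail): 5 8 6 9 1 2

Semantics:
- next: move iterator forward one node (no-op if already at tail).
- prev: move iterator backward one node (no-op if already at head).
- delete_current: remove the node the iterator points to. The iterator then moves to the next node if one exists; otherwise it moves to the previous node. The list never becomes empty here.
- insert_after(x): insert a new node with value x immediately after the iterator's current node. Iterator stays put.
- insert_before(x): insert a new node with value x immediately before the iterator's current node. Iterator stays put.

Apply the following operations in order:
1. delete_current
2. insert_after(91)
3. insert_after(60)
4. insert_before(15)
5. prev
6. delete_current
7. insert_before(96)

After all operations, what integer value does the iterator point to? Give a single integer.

After 1 (delete_current): list=[8, 6, 9, 1, 2] cursor@8
After 2 (insert_after(91)): list=[8, 91, 6, 9, 1, 2] cursor@8
After 3 (insert_after(60)): list=[8, 60, 91, 6, 9, 1, 2] cursor@8
After 4 (insert_before(15)): list=[15, 8, 60, 91, 6, 9, 1, 2] cursor@8
After 5 (prev): list=[15, 8, 60, 91, 6, 9, 1, 2] cursor@15
After 6 (delete_current): list=[8, 60, 91, 6, 9, 1, 2] cursor@8
After 7 (insert_before(96)): list=[96, 8, 60, 91, 6, 9, 1, 2] cursor@8

Answer: 8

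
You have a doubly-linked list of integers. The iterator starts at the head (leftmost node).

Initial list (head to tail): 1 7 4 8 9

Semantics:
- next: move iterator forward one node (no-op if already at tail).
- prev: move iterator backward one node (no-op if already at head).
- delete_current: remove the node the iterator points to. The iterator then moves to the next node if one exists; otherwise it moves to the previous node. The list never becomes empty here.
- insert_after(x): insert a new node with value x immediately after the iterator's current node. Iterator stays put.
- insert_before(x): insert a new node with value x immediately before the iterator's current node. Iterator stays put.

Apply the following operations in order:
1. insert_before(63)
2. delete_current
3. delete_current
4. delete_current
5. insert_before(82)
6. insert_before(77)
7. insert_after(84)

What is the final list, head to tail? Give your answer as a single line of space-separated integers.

Answer: 63 82 77 8 84 9

Derivation:
After 1 (insert_before(63)): list=[63, 1, 7, 4, 8, 9] cursor@1
After 2 (delete_current): list=[63, 7, 4, 8, 9] cursor@7
After 3 (delete_current): list=[63, 4, 8, 9] cursor@4
After 4 (delete_current): list=[63, 8, 9] cursor@8
After 5 (insert_before(82)): list=[63, 82, 8, 9] cursor@8
After 6 (insert_before(77)): list=[63, 82, 77, 8, 9] cursor@8
After 7 (insert_after(84)): list=[63, 82, 77, 8, 84, 9] cursor@8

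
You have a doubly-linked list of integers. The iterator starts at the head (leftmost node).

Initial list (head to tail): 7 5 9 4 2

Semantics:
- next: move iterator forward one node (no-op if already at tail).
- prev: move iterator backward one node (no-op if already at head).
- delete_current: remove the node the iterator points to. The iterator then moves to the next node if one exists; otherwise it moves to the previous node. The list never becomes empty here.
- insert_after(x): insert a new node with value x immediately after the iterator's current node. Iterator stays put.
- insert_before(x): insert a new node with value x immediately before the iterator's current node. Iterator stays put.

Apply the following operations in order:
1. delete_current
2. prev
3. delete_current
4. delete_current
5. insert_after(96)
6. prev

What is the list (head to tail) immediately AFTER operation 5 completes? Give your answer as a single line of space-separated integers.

After 1 (delete_current): list=[5, 9, 4, 2] cursor@5
After 2 (prev): list=[5, 9, 4, 2] cursor@5
After 3 (delete_current): list=[9, 4, 2] cursor@9
After 4 (delete_current): list=[4, 2] cursor@4
After 5 (insert_after(96)): list=[4, 96, 2] cursor@4

Answer: 4 96 2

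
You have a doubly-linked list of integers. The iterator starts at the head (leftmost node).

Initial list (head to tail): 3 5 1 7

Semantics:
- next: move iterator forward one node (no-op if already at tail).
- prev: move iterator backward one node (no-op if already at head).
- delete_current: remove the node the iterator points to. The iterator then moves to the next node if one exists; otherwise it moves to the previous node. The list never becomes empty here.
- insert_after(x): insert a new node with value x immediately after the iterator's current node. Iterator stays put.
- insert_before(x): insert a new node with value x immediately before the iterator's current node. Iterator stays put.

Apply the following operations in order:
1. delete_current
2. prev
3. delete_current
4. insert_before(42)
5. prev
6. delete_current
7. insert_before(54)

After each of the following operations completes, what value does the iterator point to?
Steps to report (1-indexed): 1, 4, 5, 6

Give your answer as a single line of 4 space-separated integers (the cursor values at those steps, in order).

After 1 (delete_current): list=[5, 1, 7] cursor@5
After 2 (prev): list=[5, 1, 7] cursor@5
After 3 (delete_current): list=[1, 7] cursor@1
After 4 (insert_before(42)): list=[42, 1, 7] cursor@1
After 5 (prev): list=[42, 1, 7] cursor@42
After 6 (delete_current): list=[1, 7] cursor@1
After 7 (insert_before(54)): list=[54, 1, 7] cursor@1

Answer: 5 1 42 1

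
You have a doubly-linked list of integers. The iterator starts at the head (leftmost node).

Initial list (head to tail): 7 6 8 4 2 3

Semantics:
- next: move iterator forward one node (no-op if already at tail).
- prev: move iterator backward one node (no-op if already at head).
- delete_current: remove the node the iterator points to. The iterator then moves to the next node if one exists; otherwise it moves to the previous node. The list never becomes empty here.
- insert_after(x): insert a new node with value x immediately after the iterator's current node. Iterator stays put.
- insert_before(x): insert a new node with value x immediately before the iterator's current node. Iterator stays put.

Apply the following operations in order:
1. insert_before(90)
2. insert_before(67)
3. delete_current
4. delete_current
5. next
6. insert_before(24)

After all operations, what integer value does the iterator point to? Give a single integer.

After 1 (insert_before(90)): list=[90, 7, 6, 8, 4, 2, 3] cursor@7
After 2 (insert_before(67)): list=[90, 67, 7, 6, 8, 4, 2, 3] cursor@7
After 3 (delete_current): list=[90, 67, 6, 8, 4, 2, 3] cursor@6
After 4 (delete_current): list=[90, 67, 8, 4, 2, 3] cursor@8
After 5 (next): list=[90, 67, 8, 4, 2, 3] cursor@4
After 6 (insert_before(24)): list=[90, 67, 8, 24, 4, 2, 3] cursor@4

Answer: 4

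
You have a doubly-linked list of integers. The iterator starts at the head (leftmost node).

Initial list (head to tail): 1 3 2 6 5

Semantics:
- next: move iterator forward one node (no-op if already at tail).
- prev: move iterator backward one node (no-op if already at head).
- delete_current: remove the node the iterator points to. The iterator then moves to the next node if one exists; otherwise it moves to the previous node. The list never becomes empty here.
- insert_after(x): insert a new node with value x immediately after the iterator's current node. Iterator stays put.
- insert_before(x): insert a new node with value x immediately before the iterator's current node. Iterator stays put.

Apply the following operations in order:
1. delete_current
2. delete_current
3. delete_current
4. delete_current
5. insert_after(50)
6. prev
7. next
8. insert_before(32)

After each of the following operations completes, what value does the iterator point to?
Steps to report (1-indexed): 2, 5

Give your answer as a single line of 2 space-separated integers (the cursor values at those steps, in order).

After 1 (delete_current): list=[3, 2, 6, 5] cursor@3
After 2 (delete_current): list=[2, 6, 5] cursor@2
After 3 (delete_current): list=[6, 5] cursor@6
After 4 (delete_current): list=[5] cursor@5
After 5 (insert_after(50)): list=[5, 50] cursor@5
After 6 (prev): list=[5, 50] cursor@5
After 7 (next): list=[5, 50] cursor@50
After 8 (insert_before(32)): list=[5, 32, 50] cursor@50

Answer: 2 5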